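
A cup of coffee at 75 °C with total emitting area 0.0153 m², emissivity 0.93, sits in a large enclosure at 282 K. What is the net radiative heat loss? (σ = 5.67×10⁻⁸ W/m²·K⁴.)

Convert: 75 °C = 348 K.
Q = εσA(T⁴ − T_s⁴). T⁴ − T_s⁴ = (348)⁴ − (282)⁴ = 1.47×10^10 − 6.32×10^9 = 8.34×10^9 K⁴.
Q = 0.93 × 5.67×10⁻⁸ × 0.0153 × 8.34×10^9 = 6.73 W.

Q ≈ 6.73 W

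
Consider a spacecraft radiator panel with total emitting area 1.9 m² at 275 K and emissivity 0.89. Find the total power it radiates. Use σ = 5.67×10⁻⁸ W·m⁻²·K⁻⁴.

P ≈ 548 W

P = εσAT⁴ = 0.89 × 5.67×10⁻⁸ × 1.90 × (275)⁴ = 0.89 × 5.67×10⁻⁸ × 1.90 × 5.72×10^9.
P = 548 W.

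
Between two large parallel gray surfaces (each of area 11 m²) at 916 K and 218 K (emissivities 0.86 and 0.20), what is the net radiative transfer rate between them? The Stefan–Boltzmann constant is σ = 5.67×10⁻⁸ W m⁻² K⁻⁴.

For two large parallel gray plates, q = σ(T₁⁴ − T₂⁴) / (1/ε₁ + 1/ε₂ − 1).
1/ε₁ + 1/ε₂ − 1 = 1/0.86 + 1/0.20 − 1 = 5.163.
T₁⁴ − T₂⁴ = 7.04×10^11 − 2.26×10^9 = 7.02×10^11 K⁴.
q = 5.67×10⁻⁸ × 7.02×10^11 / 5.163 = 7710 W/m².
Q = q·A = 7710 × 11 = 84800 W.

Q ≈ 84800 W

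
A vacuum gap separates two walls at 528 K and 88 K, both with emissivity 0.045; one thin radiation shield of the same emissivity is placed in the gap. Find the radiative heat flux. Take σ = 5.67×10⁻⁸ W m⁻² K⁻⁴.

q ≈ 50.7 W/m²

Each of the 2 gaps contributes resistance (2/ε − 1) = 2/0.045 − 1 = 43.44; total = 86.89.
q = σ(T₁⁴ − T₂⁴) / 86.89 = 5.67×10⁻⁸ × 7.77×10^10 / 86.89 = 50.7 W/m².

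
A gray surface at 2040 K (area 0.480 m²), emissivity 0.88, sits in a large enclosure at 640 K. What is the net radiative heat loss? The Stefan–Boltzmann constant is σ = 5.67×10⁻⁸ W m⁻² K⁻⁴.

Q ≈ 4.11×10^5 W

Q = εσA(T⁴ − T_s⁴). T⁴ − T_s⁴ = (2040)⁴ − (640)⁴ = 1.73×10^13 − 1.68×10^11 = 1.72×10^13 K⁴.
Q = 0.88 × 5.67×10⁻⁸ × 0.480 × 1.72×10^13 = 4.11×10^5 W.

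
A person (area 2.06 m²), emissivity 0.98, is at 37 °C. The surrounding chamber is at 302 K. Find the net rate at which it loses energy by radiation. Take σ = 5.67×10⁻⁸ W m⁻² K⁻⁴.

Q ≈ 105 W

Convert: 37 °C = 310 K.
Q = εσA(T⁴ − T_s⁴). T⁴ − T_s⁴ = (310)⁴ − (302)⁴ = 9.24×10^9 − 8.32×10^9 = 9.17×10^8 K⁴.
Q = 0.98 × 5.67×10⁻⁸ × 2.06 × 9.17×10^8 = 105 W.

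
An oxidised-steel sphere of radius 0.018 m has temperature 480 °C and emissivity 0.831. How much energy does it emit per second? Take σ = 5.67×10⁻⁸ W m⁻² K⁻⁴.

P ≈ 61.7 W

A = 4πr² = 4π × (0.018)² = 4.07×10^-3 m².
480 °C = 753 K.
P = εσAT⁴ = 0.831 × 5.67×10⁻⁸ × 4.07×10^-3 × (753)⁴ = 0.831 × 5.67×10⁻⁸ × 4.07×10^-3 × 3.21×10^11.
P = 61.7 W.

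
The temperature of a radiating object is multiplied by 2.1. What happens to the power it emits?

factor ≈ 19.4

P ∝ T⁴, so the power scales as (2.1)⁴ = 19.4.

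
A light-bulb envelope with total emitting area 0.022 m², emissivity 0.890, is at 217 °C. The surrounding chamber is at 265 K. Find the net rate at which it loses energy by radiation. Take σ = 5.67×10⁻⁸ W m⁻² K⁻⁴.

Convert: 217 °C = 490 K.
Q = εσA(T⁴ − T_s⁴). T⁴ − T_s⁴ = (490)⁴ − (265)⁴ = 5.76×10^10 − 4.93×10^9 = 5.27×10^10 K⁴.
Q = 0.890 × 5.67×10⁻⁸ × 0.0220 × 5.27×10^10 = 58.5 W.

Q ≈ 58.5 W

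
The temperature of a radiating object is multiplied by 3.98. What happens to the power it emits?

P ∝ T⁴, so the power scales as (3.98)⁴ = 251.

factor ≈ 251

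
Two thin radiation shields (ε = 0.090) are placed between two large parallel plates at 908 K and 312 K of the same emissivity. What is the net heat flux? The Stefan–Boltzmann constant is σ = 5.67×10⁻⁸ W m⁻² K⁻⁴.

Each of the 3 gaps contributes resistance (2/ε − 1) = 2/0.090 − 1 = 21.22; total = 63.67.
q = σ(T₁⁴ − T₂⁴) / 63.67 = 5.67×10⁻⁸ × 6.70×10^11 / 63.67 = 597 W/m².

q ≈ 597 W/m²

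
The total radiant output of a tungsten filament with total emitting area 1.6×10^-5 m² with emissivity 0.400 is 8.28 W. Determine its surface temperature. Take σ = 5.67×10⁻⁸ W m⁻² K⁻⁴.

T ≈ 2190 K

From P = εσAT⁴, T = (P / εσA)^(1/4) = (8.28 / (0.400 × 5.67×10⁻⁸ × 1.60×10^-5))^(1/4).
T = (2.28×10^13)^(1/4) = 2190 K.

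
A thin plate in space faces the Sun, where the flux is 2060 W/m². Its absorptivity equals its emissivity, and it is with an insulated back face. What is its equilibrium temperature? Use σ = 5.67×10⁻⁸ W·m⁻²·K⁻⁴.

T ≈ 437 K

Absorbed flux αS = emitted flux εσT⁴ (one radiating face); with α = ε, T = (S/σ)^(1/4).
T = (2060 / 5.67×10⁻⁸)^(1/4) = (3.63×10^10)^(1/4).
T = 437 K.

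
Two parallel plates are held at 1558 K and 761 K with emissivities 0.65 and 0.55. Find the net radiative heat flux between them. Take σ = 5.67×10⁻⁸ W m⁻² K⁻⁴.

q ≈ 1.34×10^5 W/m²

For two large parallel gray plates, q = σ(T₁⁴ − T₂⁴) / (1/ε₁ + 1/ε₂ − 1).
1/ε₁ + 1/ε₂ − 1 = 1/0.65 + 1/0.55 − 1 = 2.357.
T₁⁴ − T₂⁴ = 5.89×10^12 − 3.35×10^11 = 5.56×10^12 K⁴.
q = 5.67×10⁻⁸ × 5.56×10^12 / 2.357 = 1.34×10^5 W/m².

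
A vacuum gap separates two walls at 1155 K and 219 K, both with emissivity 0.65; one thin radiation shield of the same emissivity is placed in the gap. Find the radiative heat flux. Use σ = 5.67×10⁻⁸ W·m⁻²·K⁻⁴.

Each of the 2 gaps contributes resistance (2/ε − 1) = 2/0.65 − 1 = 2.077; total = 4.154.
q = σ(T₁⁴ − T₂⁴) / 4.154 = 5.67×10⁻⁸ × 1.78×10^12 / 4.154 = 24300 W/m².

q ≈ 24300 W/m²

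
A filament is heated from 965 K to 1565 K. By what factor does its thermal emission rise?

ratio ≈ 6.92

P ∝ T⁴, so the ratio is (1565/965)⁴ = (1.622)⁴ = 6.92.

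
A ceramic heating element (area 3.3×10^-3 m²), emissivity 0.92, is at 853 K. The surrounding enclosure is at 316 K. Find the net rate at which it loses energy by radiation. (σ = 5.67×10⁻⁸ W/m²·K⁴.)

Q ≈ 89.4 W

Q = εσA(T⁴ − T_s⁴). T⁴ − T_s⁴ = (853)⁴ − (316)⁴ = 5.29×10^11 − 9.97×10^9 = 5.19×10^11 K⁴.
Q = 0.92 × 5.67×10⁻⁸ × 3.30×10^-3 × 5.19×10^11 = 89.4 W.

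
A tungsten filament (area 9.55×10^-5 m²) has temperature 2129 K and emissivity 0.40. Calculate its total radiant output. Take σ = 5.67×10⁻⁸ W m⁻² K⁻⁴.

P ≈ 44.5 W

Stefan–Boltzmann: P = εσAT⁴ = 0.40 × 5.67×10⁻⁸ × 9.55×10^-5 × (2129)⁴ = 0.40 × 5.67×10⁻⁸ × 9.55×10^-5 × 2.05×10^13.
P = 44.5 W.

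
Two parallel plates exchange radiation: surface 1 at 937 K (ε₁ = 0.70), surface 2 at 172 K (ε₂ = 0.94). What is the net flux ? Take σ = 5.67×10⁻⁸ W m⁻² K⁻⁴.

q ≈ 29300 W/m²

For two large parallel gray plates, q = σ(T₁⁴ − T₂⁴) / (1/ε₁ + 1/ε₂ − 1).
1/ε₁ + 1/ε₂ − 1 = 1/0.70 + 1/0.94 − 1 = 1.492.
T₁⁴ − T₂⁴ = 7.71×10^11 − 8.75×10^8 = 7.70×10^11 K⁴.
q = 5.67×10⁻⁸ × 7.70×10^11 / 1.492 = 29300 W/m².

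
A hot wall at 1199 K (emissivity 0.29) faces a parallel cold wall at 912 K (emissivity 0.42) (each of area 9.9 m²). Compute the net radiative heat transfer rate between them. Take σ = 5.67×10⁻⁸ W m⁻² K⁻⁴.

Q ≈ 1.60×10^5 W

For two large parallel gray plates, q = σ(T₁⁴ − T₂⁴) / (1/ε₁ + 1/ε₂ − 1).
1/ε₁ + 1/ε₂ − 1 = 1/0.29 + 1/0.42 − 1 = 4.829.
T₁⁴ − T₂⁴ = 2.07×10^12 − 6.92×10^11 = 1.37×10^12 K⁴.
q = 5.67×10⁻⁸ × 1.37×10^12 / 4.829 = 16100 W/m².
Q = q·A = 16100 × 9.9 = 1.60×10^5 W.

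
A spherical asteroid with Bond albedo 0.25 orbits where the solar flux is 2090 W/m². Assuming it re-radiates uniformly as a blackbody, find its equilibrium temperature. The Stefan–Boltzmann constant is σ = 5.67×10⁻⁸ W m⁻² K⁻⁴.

Power absorbed = (1−a)S·πR²; power emitted = 4πR²σT⁴. Equating and cancelling πR²:
T = ((1−a)S / 4σ)^(1/4) = (1570 / (4 × 5.67×10⁻⁸))^(1/4) = (6.91×10^9)^(1/4).
T = 288 K.

T ≈ 288 K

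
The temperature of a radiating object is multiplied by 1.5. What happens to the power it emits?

factor ≈ 5.06

P ∝ T⁴, so the power scales as (1.5)⁴ = 5.06.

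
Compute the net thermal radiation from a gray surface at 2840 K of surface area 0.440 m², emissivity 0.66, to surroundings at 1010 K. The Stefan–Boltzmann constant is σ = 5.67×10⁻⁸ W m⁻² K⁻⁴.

Q ≈ 1.05×10^6 W

Q = εσA(T⁴ − T_s⁴). T⁴ − T_s⁴ = (2840)⁴ − (1010)⁴ = 6.51×10^13 − 1.04×10^12 = 6.40×10^13 K⁴.
Q = 0.66 × 5.67×10⁻⁸ × 0.440 × 6.40×10^13 = 1.05×10^6 W.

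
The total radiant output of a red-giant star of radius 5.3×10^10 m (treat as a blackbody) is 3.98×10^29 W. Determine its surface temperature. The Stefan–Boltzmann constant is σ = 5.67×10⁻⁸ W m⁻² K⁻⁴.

A = 4πr² = 4π × (5.3×10^10)² = 3.53×10^22 m².
From P = σAT⁴, T = (P / σA)^(1/4) = (3.98×10^29 / (5.67×10⁻⁸ × 3.53×10^22))^(1/4).
T = (1.99×10^14)^(1/4) = 3760 K.

T ≈ 3760 K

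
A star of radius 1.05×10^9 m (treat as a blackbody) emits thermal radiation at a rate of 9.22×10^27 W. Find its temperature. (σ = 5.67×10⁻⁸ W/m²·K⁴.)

A = 4πr² = 4π × (1.05×10^9)² = 1.39×10^19 m².
From P = σAT⁴, T = (P / σA)^(1/4) = (9.22×10^27 / (5.67×10⁻⁸ × 1.39×10^19))^(1/4).
T = (1.17×10^16)^(1/4) = 10400 K.

T ≈ 10400 K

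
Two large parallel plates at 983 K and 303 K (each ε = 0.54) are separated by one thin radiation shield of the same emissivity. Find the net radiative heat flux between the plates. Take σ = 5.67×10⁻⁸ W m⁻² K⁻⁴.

q ≈ 9700 W/m²

Each of the 2 gaps contributes resistance (2/ε − 1) = 2/0.54 − 1 = 2.704; total = 5.407.
q = σ(T₁⁴ − T₂⁴) / 5.407 = 5.67×10⁻⁸ × 9.25×10^11 / 5.407 = 9700 W/m².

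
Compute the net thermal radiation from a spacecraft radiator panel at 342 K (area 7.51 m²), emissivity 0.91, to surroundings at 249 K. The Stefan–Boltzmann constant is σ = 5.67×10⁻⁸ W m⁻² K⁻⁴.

Q ≈ 3810 W

Q = εσA(T⁴ − T_s⁴). T⁴ − T_s⁴ = (342)⁴ − (249)⁴ = 1.37×10^10 − 3.84×10^9 = 9.84×10^9 K⁴.
Q = 0.91 × 5.67×10⁻⁸ × 7.51 × 9.84×10^9 = 3810 W.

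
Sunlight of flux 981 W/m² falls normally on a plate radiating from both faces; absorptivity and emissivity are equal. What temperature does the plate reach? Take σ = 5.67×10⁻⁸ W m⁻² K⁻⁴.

Absorbed flux αS = emitted flux 2εσT⁴ per unit area; with α = ε this gives T = (S/2σ)^(1/4).
T = (981 / (2 × 5.67×10⁻⁸))^(1/4) = (8.65×10^9)^(1/4).
T = 305 K.

T ≈ 305 K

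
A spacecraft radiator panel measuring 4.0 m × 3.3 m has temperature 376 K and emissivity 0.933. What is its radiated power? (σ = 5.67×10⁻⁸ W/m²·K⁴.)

A = 4.0 × 3.3 = 13.2 m².
Stefan–Boltzmann: P = εσAT⁴ = 0.933 × 5.67×10⁻⁸ × 13.2 × (376)⁴ = 0.933 × 5.67×10⁻⁸ × 13.2 × 2.00×10^10.
P = 14000 W.

P ≈ 14000 W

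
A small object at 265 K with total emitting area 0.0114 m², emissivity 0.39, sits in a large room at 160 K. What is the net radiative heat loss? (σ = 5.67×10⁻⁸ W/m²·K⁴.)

Q ≈ 1.08 W

Q = εσA(T⁴ − T_s⁴). T⁴ − T_s⁴ = (265)⁴ − (160)⁴ = 4.93×10^9 − 6.55×10^8 = 4.28×10^9 K⁴.
Q = 0.39 × 5.67×10⁻⁸ × 0.0114 × 4.28×10^9 = 1.08 W.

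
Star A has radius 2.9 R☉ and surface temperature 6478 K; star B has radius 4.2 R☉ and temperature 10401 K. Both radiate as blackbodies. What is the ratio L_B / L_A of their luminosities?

L_B/L_A ≈ 13.9

L = 4πR²σT⁴ ∝ R²T⁴, so L_B/L_A = (4.2/2.9)² × (10401/6478)⁴ = 2.10 × 6.65 = 13.9.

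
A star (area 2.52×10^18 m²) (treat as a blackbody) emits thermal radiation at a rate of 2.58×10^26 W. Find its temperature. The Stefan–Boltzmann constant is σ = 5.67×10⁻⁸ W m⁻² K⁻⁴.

T ≈ 6520 K

From P = σAT⁴, T = (P / σA)^(1/4) = (2.58×10^26 / (5.67×10⁻⁸ × 2.52×10^18))^(1/4).
T = (1.81×10^15)^(1/4) = 6520 K.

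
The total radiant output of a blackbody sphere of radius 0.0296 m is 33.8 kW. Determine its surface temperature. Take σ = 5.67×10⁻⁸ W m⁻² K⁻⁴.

A = 4πr² = 4π × (0.0296)² = 0.0110 m².
From P = σAT⁴, T = (P / σA)^(1/4) = (33800 / (5.67×10⁻⁸ × 0.0110))^(1/4).
T = (5.41×10^13)^(1/4) = 2710 K.

T ≈ 2710 K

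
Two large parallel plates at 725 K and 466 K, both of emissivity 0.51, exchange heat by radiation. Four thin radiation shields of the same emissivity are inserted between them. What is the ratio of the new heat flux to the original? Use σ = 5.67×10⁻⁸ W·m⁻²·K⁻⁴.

ratio ≈ 0.200

With N identical shields there are N+1 = 5 gaps in series, each with the same radiative resistance, so the flux falls to 1/(N+1) of its unshielded value.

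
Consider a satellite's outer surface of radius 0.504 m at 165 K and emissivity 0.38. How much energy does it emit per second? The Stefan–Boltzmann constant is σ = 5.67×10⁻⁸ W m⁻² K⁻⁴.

A = 4πr² = 4π × (0.504)² = 3.19 m².
P = εσAT⁴ = 0.38 × 5.67×10⁻⁸ × 3.19 × (165)⁴ = 0.38 × 5.67×10⁻⁸ × 3.19 × 7.41×10^8.
P = 51.0 W.

P ≈ 51.0 W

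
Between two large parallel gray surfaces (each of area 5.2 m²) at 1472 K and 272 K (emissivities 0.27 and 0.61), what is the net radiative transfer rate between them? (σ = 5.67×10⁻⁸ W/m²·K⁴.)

For two large parallel gray plates, q = σ(T₁⁴ − T₂⁴) / (1/ε₁ + 1/ε₂ − 1).
1/ε₁ + 1/ε₂ − 1 = 1/0.27 + 1/0.61 − 1 = 4.343.
T₁⁴ − T₂⁴ = 4.69×10^12 − 5.47×10^9 = 4.69×10^12 K⁴.
q = 5.67×10⁻⁸ × 4.69×10^12 / 4.343 = 61200 W/m².
Q = q·A = 61200 × 5.2 = 3.18×10^5 W.

Q ≈ 3.18×10^5 W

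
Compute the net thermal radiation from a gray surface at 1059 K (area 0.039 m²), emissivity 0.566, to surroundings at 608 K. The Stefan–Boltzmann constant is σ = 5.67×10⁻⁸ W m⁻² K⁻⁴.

Q ≈ 1400 W

Q = εσA(T⁴ − T_s⁴). T⁴ − T_s⁴ = (1059)⁴ − (608)⁴ = 1.26×10^12 − 1.37×10^11 = 1.12×10^12 K⁴.
Q = 0.566 × 5.67×10⁻⁸ × 0.0390 × 1.12×10^12 = 1400 W.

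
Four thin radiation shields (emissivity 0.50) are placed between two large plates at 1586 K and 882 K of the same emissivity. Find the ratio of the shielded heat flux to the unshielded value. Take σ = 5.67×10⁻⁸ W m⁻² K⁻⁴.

ratio ≈ 0.200

With N identical shields there are N+1 = 5 gaps in series, each with the same radiative resistance, so the flux falls to 1/(N+1) of its unshielded value.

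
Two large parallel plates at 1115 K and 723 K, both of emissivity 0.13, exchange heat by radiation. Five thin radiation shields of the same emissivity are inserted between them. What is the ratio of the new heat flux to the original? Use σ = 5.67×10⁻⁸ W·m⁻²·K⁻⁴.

With N identical shields there are N+1 = 6 gaps in series, each with the same radiative resistance, so the flux falls to 1/(N+1) of its unshielded value.

ratio ≈ 0.167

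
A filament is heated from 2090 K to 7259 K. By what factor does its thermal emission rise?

ratio ≈ 146

P ∝ T⁴, so the ratio is (7259/2090)⁴ = (3.473)⁴ = 146.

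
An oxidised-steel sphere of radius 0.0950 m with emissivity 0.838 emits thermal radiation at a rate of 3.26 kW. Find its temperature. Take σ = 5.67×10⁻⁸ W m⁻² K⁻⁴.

A = 4πr² = 4π × (0.0950)² = 0.113 m².
From P = εσAT⁴, T = (P / εσA)^(1/4) = (3260 / (0.838 × 5.67×10⁻⁸ × 0.113))^(1/4).
T = (6.05×10^11)^(1/4) = 882 K.

T ≈ 882 K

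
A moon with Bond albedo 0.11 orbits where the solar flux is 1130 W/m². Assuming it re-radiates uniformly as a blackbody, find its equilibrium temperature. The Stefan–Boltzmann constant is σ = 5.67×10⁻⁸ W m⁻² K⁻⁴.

Power absorbed = (1−a)S·πR²; power emitted = 4πR²σT⁴. Equating and cancelling πR²:
T = ((1−a)S / 4σ)^(1/4) = (1010 / (4 × 5.67×10⁻⁸))^(1/4) = (4.43×10^9)^(1/4).
T = 258 K.

T ≈ 258 K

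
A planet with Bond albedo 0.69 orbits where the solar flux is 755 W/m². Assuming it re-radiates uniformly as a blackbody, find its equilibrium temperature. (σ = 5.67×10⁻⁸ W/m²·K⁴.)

T ≈ 179 K

Power absorbed = (1−a)S·πR²; power emitted = 4πR²σT⁴. Equating and cancelling πR²:
T = ((1−a)S / 4σ)^(1/4) = (234 / (4 × 5.67×10⁻⁸))^(1/4) = (1.03×10^9)^(1/4).
T = 179 K.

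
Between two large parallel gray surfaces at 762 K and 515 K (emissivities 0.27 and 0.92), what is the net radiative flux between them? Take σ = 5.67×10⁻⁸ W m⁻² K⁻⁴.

q ≈ 3990 W/m²

For two large parallel gray plates, q = σ(T₁⁴ − T₂⁴) / (1/ε₁ + 1/ε₂ − 1).
1/ε₁ + 1/ε₂ − 1 = 1/0.27 + 1/0.92 − 1 = 3.791.
T₁⁴ − T₂⁴ = 3.37×10^11 − 7.03×10^10 = 2.67×10^11 K⁴.
q = 5.67×10⁻⁸ × 2.67×10^11 / 3.791 = 3990 W/m².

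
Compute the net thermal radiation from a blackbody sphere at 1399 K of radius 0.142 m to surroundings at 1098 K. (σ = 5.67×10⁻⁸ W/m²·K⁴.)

Q ≈ 34200 W

A = 4πr² = 4π × (0.142)² = 0.253 m².
Q = σA(T⁴ − T_s⁴). T⁴ − T_s⁴ = (1399)⁴ − (1098)⁴ = 3.83×10^12 − 1.45×10^12 = 2.38×10^12 K⁴.
Q = 5.67×10⁻⁸ × 0.253 × 2.38×10^12 = 34200 W.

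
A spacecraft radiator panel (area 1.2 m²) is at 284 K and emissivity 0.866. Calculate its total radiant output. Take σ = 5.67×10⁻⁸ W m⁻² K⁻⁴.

P ≈ 383 W

Stefan–Boltzmann: P = εσAT⁴ = 0.866 × 5.67×10⁻⁸ × 1.20 × (284)⁴ = 0.866 × 5.67×10⁻⁸ × 1.20 × 6.51×10^9.
P = 383 W.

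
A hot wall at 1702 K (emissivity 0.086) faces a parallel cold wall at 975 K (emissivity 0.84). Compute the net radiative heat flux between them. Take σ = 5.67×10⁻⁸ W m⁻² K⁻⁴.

For two large parallel gray plates, q = σ(T₁⁴ − T₂⁴) / (1/ε₁ + 1/ε₂ − 1).
1/ε₁ + 1/ε₂ − 1 = 1/0.086 + 1/0.84 − 1 = 11.82.
T₁⁴ − T₂⁴ = 8.39×10^12 − 9.04×10^11 = 7.49×10^12 K⁴.
q = 5.67×10⁻⁸ × 7.49×10^12 / 11.82 = 35900 W/m².

q ≈ 35900 W/m²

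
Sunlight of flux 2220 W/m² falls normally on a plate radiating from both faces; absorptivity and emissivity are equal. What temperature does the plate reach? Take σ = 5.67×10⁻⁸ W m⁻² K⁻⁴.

T ≈ 374 K

Absorbed flux αS = emitted flux 2εσT⁴ per unit area; with α = ε this gives T = (S/2σ)^(1/4).
T = (2220 / (2 × 5.67×10⁻⁸))^(1/4) = (1.96×10^10)^(1/4).
T = 374 K.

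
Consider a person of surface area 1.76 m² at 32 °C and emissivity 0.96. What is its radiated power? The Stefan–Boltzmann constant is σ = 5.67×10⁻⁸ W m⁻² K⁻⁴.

32 °C = 305 K.
Stefan–Boltzmann: P = εσAT⁴ = 0.96 × 5.67×10⁻⁸ × 1.76 × (305)⁴ = 0.96 × 5.67×10⁻⁸ × 1.76 × 8.65×10^9.
P = 829 W.

P ≈ 829 W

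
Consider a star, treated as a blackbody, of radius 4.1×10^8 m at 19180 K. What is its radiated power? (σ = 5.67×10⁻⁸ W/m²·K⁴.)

A = 4πr² = 4π × (4.1×10^8)² = 2.11×10^18 m².
P = σAT⁴ = 5.67×10⁻⁸ × 2.11×10^18 × (19180)⁴ = 5.67×10⁻⁸ × 2.11×10^18 × 1.35×10^17.
P = 1.62×10^28 W.

P ≈ 1.62×10^28 W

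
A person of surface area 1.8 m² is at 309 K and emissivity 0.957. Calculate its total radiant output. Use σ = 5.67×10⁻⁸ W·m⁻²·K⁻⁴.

P = εσAT⁴ = 0.957 × 5.67×10⁻⁸ × 1.80 × (309)⁴ = 0.957 × 5.67×10⁻⁸ × 1.80 × 9.12×10^9.
P = 890 W.

P ≈ 890 W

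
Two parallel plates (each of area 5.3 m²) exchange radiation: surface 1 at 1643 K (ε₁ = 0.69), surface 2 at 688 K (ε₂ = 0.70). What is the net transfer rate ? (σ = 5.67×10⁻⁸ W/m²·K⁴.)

For two large parallel gray plates, q = σ(T₁⁴ − T₂⁴) / (1/ε₁ + 1/ε₂ − 1).
1/ε₁ + 1/ε₂ − 1 = 1/0.69 + 1/0.70 − 1 = 1.878.
T₁⁴ − T₂⁴ = 7.29×10^12 − 2.24×10^11 = 7.06×10^12 K⁴.
q = 5.67×10⁻⁸ × 7.06×10^12 / 1.878 = 2.13×10^5 W/m².
Q = q·A = 2.13×10^5 × 5.3 = 1.13×10^6 W.

Q ≈ 1.13×10^6 W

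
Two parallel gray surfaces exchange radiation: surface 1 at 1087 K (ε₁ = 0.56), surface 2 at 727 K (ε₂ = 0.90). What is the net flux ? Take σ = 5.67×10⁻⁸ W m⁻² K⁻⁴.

For two large parallel gray plates, q = σ(T₁⁴ − T₂⁴) / (1/ε₁ + 1/ε₂ − 1).
1/ε₁ + 1/ε₂ − 1 = 1/0.56 + 1/0.90 − 1 = 1.897.
T₁⁴ − T₂⁴ = 1.40×10^12 − 2.79×10^11 = 1.12×10^12 K⁴.
q = 5.67×10⁻⁸ × 1.12×10^12 / 1.897 = 33400 W/m².

q ≈ 33400 W/m²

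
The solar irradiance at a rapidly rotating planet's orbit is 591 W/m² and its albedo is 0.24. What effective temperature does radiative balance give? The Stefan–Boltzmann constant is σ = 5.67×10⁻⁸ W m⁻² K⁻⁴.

T ≈ 211 K

Power absorbed = (1−a)S·πR²; power emitted = 4πR²σT⁴. Equating and cancelling πR²:
T = ((1−a)S / 4σ)^(1/4) = (449 / (4 × 5.67×10⁻⁸))^(1/4) = (1.98×10^9)^(1/4).
T = 211 K.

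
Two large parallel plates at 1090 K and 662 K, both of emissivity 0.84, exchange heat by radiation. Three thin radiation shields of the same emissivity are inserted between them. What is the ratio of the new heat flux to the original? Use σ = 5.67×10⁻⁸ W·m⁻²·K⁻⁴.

With N identical shields there are N+1 = 4 gaps in series, each with the same radiative resistance, so the flux falls to 1/(N+1) of its unshielded value.

ratio ≈ 0.250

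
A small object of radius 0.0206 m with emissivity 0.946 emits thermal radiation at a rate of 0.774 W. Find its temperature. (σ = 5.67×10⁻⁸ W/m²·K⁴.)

T ≈ 228 K

A = 4πr² = 4π × (0.0206)² = 5.33×10^-3 m².
From P = εσAT⁴, T = (P / εσA)^(1/4) = (0.774 / (0.946 × 5.67×10⁻⁸ × 5.33×10^-3))^(1/4).
T = (2.71×10^9)^(1/4) = 228 K.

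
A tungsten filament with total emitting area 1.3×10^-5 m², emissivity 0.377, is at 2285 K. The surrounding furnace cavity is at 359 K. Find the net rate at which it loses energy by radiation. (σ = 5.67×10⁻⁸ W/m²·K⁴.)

Q = εσA(T⁴ − T_s⁴). T⁴ − T_s⁴ = (2285)⁴ − (359)⁴ = 2.73×10^13 − 1.66×10^10 = 2.72×10^13 K⁴.
Q = 0.377 × 5.67×10⁻⁸ × 1.30×10^-5 × 2.72×10^13 = 7.57 W.

Q ≈ 7.57 W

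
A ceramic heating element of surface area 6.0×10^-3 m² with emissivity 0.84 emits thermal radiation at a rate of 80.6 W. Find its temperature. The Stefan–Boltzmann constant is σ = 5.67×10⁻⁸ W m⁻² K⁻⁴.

From P = εσAT⁴, T = (P / εσA)^(1/4) = (80.6 / (0.84 × 5.67×10⁻⁸ × 6.00×10^-3))^(1/4).
T = (2.82×10^11)^(1/4) = 729 K.

T ≈ 729 K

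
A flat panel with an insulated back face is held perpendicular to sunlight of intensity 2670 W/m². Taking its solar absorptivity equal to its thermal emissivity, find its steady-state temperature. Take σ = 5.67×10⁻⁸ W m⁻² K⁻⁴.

Absorbed flux αS = emitted flux εσT⁴ (one radiating face); with α = ε, T = (S/σ)^(1/4).
T = (2670 / 5.67×10⁻⁸)^(1/4) = (4.71×10^10)^(1/4).
T = 466 K.

T ≈ 466 K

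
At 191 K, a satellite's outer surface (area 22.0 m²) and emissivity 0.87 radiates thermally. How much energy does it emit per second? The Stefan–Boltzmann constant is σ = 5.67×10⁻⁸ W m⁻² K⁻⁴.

Stefan–Boltzmann: P = εσAT⁴ = 0.87 × 5.67×10⁻⁸ × 22.0 × (191)⁴ = 0.87 × 5.67×10⁻⁸ × 22.0 × 1.33×10^9.
P = 1440 W.

P ≈ 1440 W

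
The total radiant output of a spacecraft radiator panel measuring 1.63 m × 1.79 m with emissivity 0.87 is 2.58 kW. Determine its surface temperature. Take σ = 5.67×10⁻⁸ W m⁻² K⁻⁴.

A = 1.63 × 1.79 = 2.92 m².
From P = εσAT⁴, T = (P / εσA)^(1/4) = (2580 / (0.87 × 5.67×10⁻⁸ × 2.92))^(1/4).
T = (1.79×10^10)^(1/4) = 366 K.

T ≈ 366 K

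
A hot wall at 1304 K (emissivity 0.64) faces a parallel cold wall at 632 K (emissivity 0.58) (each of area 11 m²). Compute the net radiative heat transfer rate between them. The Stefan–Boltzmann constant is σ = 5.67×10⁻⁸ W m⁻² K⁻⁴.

For two large parallel gray plates, q = σ(T₁⁴ − T₂⁴) / (1/ε₁ + 1/ε₂ − 1).
1/ε₁ + 1/ε₂ − 1 = 1/0.64 + 1/0.58 − 1 = 2.287.
T₁⁴ − T₂⁴ = 2.89×10^12 − 1.60×10^11 = 2.73×10^12 K⁴.
q = 5.67×10⁻⁸ × 2.73×10^12 / 2.287 = 67700 W/m².
Q = q·A = 67700 × 11 = 7.45×10^5 W.

Q ≈ 7.45×10^5 W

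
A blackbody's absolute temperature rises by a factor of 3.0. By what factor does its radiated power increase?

P ∝ T⁴, so the power scales as (3.0)⁴ = 81.0.

factor ≈ 81.0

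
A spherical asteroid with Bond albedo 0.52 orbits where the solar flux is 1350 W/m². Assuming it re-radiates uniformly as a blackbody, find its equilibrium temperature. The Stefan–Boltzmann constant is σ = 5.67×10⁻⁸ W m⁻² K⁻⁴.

Power absorbed = (1−a)S·πR²; power emitted = 4πR²σT⁴. Equating and cancelling πR²:
T = ((1−a)S / 4σ)^(1/4) = (648 / (4 × 5.67×10⁻⁸))^(1/4) = (2.86×10^9)^(1/4).
T = 231 K.

T ≈ 231 K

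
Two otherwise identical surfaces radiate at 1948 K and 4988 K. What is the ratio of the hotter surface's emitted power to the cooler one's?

ratio ≈ 43.0

P ∝ T⁴, so the ratio is (4988/1948)⁴ = (2.561)⁴ = 43.0.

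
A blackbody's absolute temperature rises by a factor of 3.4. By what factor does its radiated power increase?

factor ≈ 134

P ∝ T⁴, so the power scales as (3.4)⁴ = 134.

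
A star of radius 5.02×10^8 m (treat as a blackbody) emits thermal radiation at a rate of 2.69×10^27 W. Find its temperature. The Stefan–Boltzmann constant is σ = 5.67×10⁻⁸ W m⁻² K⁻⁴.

A = 4πr² = 4π × (5.02×10^8)² = 3.17×10^18 m².
From P = σAT⁴, T = (P / σA)^(1/4) = (2.69×10^27 / (5.67×10⁻⁸ × 3.17×10^18))^(1/4).
T = (1.50×10^16)^(1/4) = 11100 K.

T ≈ 11100 K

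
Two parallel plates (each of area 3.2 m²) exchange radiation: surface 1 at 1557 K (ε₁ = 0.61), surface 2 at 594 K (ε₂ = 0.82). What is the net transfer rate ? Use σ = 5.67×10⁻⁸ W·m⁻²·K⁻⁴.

Q ≈ 5.61×10^5 W

For two large parallel gray plates, q = σ(T₁⁴ − T₂⁴) / (1/ε₁ + 1/ε₂ − 1).
1/ε₁ + 1/ε₂ − 1 = 1/0.61 + 1/0.82 − 1 = 1.859.
T₁⁴ − T₂⁴ = 5.88×10^12 − 1.24×10^11 = 5.75×10^12 K⁴.
q = 5.67×10⁻⁸ × 5.75×10^12 / 1.859 = 1.75×10^5 W/m².
Q = q·A = 1.75×10^5 × 3.2 = 5.61×10^5 W.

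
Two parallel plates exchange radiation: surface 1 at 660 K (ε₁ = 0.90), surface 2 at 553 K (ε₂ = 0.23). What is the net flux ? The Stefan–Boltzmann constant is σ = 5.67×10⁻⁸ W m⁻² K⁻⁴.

For two large parallel gray plates, q = σ(T₁⁴ − T₂⁴) / (1/ε₁ + 1/ε₂ − 1).
1/ε₁ + 1/ε₂ − 1 = 1/0.90 + 1/0.23 − 1 = 4.459.
T₁⁴ − T₂⁴ = 1.90×10^11 − 9.35×10^10 = 9.62×10^10 K⁴.
q = 5.67×10⁻⁸ × 9.62×10^10 / 4.459 = 1220 W/m².

q ≈ 1220 W/m²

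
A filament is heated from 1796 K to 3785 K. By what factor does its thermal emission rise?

P ∝ T⁴, so the ratio is (3785/1796)⁴ = (2.107)⁴ = 19.7.

ratio ≈ 19.7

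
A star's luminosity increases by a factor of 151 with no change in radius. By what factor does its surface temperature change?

P ∝ T⁴ ⇒ T ∝ P^(1/4), so T scales by (151)^(1/4) = 3.51.

factor ≈ 3.51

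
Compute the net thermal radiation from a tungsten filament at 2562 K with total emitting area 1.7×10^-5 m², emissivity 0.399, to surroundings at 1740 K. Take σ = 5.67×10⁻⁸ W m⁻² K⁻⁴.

Q ≈ 13.0 W

Q = εσA(T⁴ − T_s⁴). T⁴ − T_s⁴ = (2562)⁴ − (1740)⁴ = 4.31×10^13 − 9.17×10^12 = 3.39×10^13 K⁴.
Q = 0.399 × 5.67×10⁻⁸ × 1.70×10^-5 × 3.39×10^13 = 13.0 W.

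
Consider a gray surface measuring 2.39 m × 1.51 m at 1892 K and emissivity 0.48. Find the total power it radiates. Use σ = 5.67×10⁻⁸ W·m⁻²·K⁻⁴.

A = 2.39 × 1.51 = 3.61 m².
P = εσAT⁴ = 0.48 × 5.67×10⁻⁸ × 3.61 × (1892)⁴ = 0.48 × 5.67×10⁻⁸ × 3.61 × 1.28×10^13.
P = 1.26×10^6 W.

P ≈ 1.26×10^6 W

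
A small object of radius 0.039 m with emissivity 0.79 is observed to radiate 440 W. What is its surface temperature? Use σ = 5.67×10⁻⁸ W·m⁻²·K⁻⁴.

A = 4πr² = 4π × (0.039)² = 0.0191 m².
From P = εσAT⁴, T = (P / εσA)^(1/4) = (440 / (0.79 × 5.67×10⁻⁸ × 0.0191))^(1/4).
T = (5.14×10^11)^(1/4) = 847 K.

T ≈ 847 K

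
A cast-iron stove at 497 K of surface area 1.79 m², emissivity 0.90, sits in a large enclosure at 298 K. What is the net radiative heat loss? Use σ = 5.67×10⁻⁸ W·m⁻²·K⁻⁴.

Q = εσA(T⁴ − T_s⁴). T⁴ − T_s⁴ = (497)⁴ − (298)⁴ = 6.10×10^10 − 7.89×10^9 = 5.31×10^10 K⁴.
Q = 0.90 × 5.67×10⁻⁸ × 1.79 × 5.31×10^10 = 4850 W.

Q ≈ 4850 W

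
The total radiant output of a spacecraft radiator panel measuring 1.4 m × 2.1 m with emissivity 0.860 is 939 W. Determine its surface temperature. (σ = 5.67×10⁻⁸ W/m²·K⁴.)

A = 1.4 × 2.1 = 2.94 m².
From P = εσAT⁴, T = (P / εσA)^(1/4) = (939 / (0.860 × 5.67×10⁻⁸ × 2.94))^(1/4).
T = (6.55×10^9)^(1/4) = 284 K.

T ≈ 284 K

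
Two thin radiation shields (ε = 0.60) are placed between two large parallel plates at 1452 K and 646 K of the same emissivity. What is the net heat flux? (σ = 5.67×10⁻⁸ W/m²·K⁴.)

q ≈ 34600 W/m²

Each of the 3 gaps contributes resistance (2/ε − 1) = 2/0.60 − 1 = 2.333; total = 7.000.
q = σ(T₁⁴ − T₂⁴) / 7.000 = 5.67×10⁻⁸ × 4.27×10^12 / 7.000 = 34600 W/m².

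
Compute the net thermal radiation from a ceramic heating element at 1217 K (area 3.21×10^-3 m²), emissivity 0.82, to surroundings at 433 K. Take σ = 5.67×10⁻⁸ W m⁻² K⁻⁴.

Q ≈ 322 W

Q = εσA(T⁴ − T_s⁴). T⁴ − T_s⁴ = (1217)⁴ − (433)⁴ = 2.19×10^12 − 3.52×10^10 = 2.16×10^12 K⁴.
Q = 0.82 × 5.67×10⁻⁸ × 3.21×10^-3 × 2.16×10^12 = 322 W.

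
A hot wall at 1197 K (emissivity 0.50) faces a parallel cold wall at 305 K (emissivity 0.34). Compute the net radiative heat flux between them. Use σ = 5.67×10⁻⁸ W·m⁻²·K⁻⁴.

For two large parallel gray plates, q = σ(T₁⁴ − T₂⁴) / (1/ε₁ + 1/ε₂ − 1).
1/ε₁ + 1/ε₂ − 1 = 1/0.50 + 1/0.34 − 1 = 3.941.
T₁⁴ − T₂⁴ = 2.05×10^12 − 8.65×10^9 = 2.04×10^12 K⁴.
q = 5.67×10⁻⁸ × 2.04×10^12 / 3.941 = 29400 W/m².

q ≈ 29400 W/m²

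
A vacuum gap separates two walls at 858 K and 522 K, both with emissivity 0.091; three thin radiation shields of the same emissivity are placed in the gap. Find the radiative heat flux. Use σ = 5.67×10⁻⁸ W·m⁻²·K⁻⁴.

q ≈ 316 W/m²

Each of the 4 gaps contributes resistance (2/ε − 1) = 2/0.091 − 1 = 20.98; total = 83.91.
q = σ(T₁⁴ − T₂⁴) / 83.91 = 5.67×10⁻⁸ × 4.68×10^11 / 83.91 = 316 W/m².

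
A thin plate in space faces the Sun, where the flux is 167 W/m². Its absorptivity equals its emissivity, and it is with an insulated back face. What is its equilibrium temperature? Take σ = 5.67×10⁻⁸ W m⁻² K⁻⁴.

T ≈ 233 K

Absorbed flux αS = emitted flux εσT⁴ (one radiating face); with α = ε, T = (S/σ)^(1/4).
T = (167 / 5.67×10⁻⁸)^(1/4) = (2.95×10^9)^(1/4).
T = 233 K.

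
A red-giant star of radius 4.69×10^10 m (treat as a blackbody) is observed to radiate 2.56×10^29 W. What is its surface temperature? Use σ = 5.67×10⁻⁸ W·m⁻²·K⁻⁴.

A = 4πr² = 4π × (4.69×10^10)² = 2.76×10^22 m².
From P = σAT⁴, T = (P / σA)^(1/4) = (2.56×10^29 / (5.67×10⁻⁸ × 2.76×10^22))^(1/4).
T = (1.63×10^14)^(1/4) = 3570 K.

T ≈ 3570 K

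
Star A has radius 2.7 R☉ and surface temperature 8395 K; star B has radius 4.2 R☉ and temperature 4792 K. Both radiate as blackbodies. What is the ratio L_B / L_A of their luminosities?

L_B/L_A ≈ 0.257

L = 4πR²σT⁴ ∝ R²T⁴, so L_B/L_A = (4.2/2.7)² × (4792/8395)⁴ = 2.42 × 0.106 = 0.257.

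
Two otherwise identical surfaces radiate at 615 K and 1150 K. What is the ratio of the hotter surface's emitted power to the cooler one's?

ratio ≈ 12.2

P ∝ T⁴, so the ratio is (1150/615)⁴ = (1.870)⁴ = 12.2.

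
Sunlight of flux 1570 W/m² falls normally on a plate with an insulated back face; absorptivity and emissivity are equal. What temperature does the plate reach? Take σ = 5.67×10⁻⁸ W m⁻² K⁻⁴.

T ≈ 408 K

Absorbed flux αS = emitted flux εσT⁴ (one radiating face); with α = ε, T = (S/σ)^(1/4).
T = (1570 / 5.67×10⁻⁸)^(1/4) = (2.77×10^10)^(1/4).
T = 408 K.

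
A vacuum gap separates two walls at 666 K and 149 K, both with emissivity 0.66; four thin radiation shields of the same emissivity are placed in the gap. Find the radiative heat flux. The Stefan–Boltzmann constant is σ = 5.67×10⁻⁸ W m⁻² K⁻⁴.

Each of the 5 gaps contributes resistance (2/ε − 1) = 2/0.66 − 1 = 2.030; total = 10.15.
q = σ(T₁⁴ − T₂⁴) / 10.15 = 5.67×10⁻⁸ × 1.96×10^11 / 10.15 = 1100 W/m².

q ≈ 1100 W/m²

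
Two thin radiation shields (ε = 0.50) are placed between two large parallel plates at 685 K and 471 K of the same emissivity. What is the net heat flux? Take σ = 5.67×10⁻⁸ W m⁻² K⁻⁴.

Each of the 3 gaps contributes resistance (2/ε − 1) = 2/0.50 − 1 = 3.000; total = 9.000.
q = σ(T₁⁴ − T₂⁴) / 9.000 = 5.67×10⁻⁸ × 1.71×10^11 / 9.000 = 1080 W/m².

q ≈ 1080 W/m²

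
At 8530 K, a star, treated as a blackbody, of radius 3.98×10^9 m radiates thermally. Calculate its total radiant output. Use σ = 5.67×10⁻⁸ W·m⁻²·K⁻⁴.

A = 4πr² = 4π × (3.98×10^9)² = 1.99×10^20 m².
P = σAT⁴ = 5.67×10⁻⁸ × 1.99×10^20 × (8530)⁴ = 5.67×10⁻⁸ × 1.99×10^20 × 5.29×10^15.
P = 5.98×10^28 W.

P ≈ 5.98×10^28 W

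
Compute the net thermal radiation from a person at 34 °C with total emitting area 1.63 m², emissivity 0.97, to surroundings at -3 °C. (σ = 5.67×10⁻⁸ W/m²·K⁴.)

Convert: 34 °C = 307 K; -3 °C = 270 K.
Q = εσA(T⁴ − T_s⁴). T⁴ − T_s⁴ = (307)⁴ − (270)⁴ = 8.88×10^9 − 5.31×10^9 = 3.57×10^9 K⁴.
Q = 0.97 × 5.67×10⁻⁸ × 1.63 × 3.57×10^9 = 320 W.

Q ≈ 320 W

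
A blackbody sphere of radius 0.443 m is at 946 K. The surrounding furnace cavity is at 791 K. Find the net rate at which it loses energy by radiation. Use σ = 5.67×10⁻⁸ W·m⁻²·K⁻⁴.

Q ≈ 57200 W

A = 4πr² = 4π × (0.443)² = 2.47 m².
Q = σA(T⁴ − T_s⁴). T⁴ − T_s⁴ = (946)⁴ − (791)⁴ = 8.01×10^11 − 3.91×10^11 = 4.09×10^11 K⁴.
Q = 5.67×10⁻⁸ × 2.47 × 4.09×10^11 = 57200 W.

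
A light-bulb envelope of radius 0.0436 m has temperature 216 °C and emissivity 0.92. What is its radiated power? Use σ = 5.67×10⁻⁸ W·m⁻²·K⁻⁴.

A = 4πr² = 4π × (0.0436)² = 0.0239 m².
216 °C = 489 K.
P = εσAT⁴ = 0.92 × 5.67×10⁻⁸ × 0.0239 × (489)⁴ = 0.92 × 5.67×10⁻⁸ × 0.0239 × 5.72×10^10.
P = 71.3 W.

P ≈ 71.3 W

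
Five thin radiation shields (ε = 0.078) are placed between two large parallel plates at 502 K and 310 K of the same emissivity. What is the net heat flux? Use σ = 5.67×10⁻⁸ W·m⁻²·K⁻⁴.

Each of the 6 gaps contributes resistance (2/ε − 1) = 2/0.078 − 1 = 24.64; total = 147.8.
q = σ(T₁⁴ − T₂⁴) / 147.8 = 5.67×10⁻⁸ × 5.43×10^10 / 147.8 = 20.8 W/m².

q ≈ 20.8 W/m²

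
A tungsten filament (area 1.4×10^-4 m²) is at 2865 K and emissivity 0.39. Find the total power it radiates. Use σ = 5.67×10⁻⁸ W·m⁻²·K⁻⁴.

P ≈ 209 W

P = εσAT⁴ = 0.39 × 5.67×10⁻⁸ × 1.40×10^-4 × (2865)⁴ = 0.39 × 5.67×10⁻⁸ × 1.40×10^-4 × 6.74×10^13.
P = 209 W.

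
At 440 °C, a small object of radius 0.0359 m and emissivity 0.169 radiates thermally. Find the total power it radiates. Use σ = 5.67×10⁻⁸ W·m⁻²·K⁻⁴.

P ≈ 40.1 W

A = 4πr² = 4π × (0.0359)² = 0.0162 m².
440 °C = 713 K.
P = εσAT⁴ = 0.169 × 5.67×10⁻⁸ × 0.0162 × (713)⁴ = 0.169 × 5.67×10⁻⁸ × 0.0162 × 2.58×10^11.
P = 40.1 W.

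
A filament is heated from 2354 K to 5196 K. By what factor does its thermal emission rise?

ratio ≈ 23.7

P ∝ T⁴, so the ratio is (5196/2354)⁴ = (2.207)⁴ = 23.7.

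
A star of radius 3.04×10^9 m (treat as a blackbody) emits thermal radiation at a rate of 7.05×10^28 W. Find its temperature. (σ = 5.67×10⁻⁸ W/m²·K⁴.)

A = 4πr² = 4π × (3.04×10^9)² = 1.16×10^20 m².
From P = σAT⁴, T = (P / σA)^(1/4) = (7.05×10^28 / (5.67×10⁻⁸ × 1.16×10^20))^(1/4).
T = (1.07×10^16)^(1/4) = 10200 K.

T ≈ 10200 K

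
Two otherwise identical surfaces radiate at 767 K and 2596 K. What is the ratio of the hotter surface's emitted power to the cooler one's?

P ∝ T⁴, so the ratio is (2596/767)⁴ = (3.385)⁴ = 131.

ratio ≈ 131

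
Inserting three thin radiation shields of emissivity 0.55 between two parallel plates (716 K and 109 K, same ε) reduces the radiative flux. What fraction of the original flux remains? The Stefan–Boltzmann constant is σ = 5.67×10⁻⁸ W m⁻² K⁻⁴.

ratio ≈ 0.250

With N identical shields there are N+1 = 4 gaps in series, each with the same radiative resistance, so the flux falls to 1/(N+1) of its unshielded value.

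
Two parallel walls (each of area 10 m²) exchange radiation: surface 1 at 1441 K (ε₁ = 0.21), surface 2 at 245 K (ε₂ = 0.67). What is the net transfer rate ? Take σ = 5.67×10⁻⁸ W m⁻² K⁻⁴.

For two large parallel gray plates, q = σ(T₁⁴ − T₂⁴) / (1/ε₁ + 1/ε₂ − 1).
1/ε₁ + 1/ε₂ − 1 = 1/0.21 + 1/0.67 − 1 = 5.254.
T₁⁴ − T₂⁴ = 4.31×10^12 − 3.60×10^9 = 4.31×10^12 K⁴.
q = 5.67×10⁻⁸ × 4.31×10^12 / 5.254 = 46500 W/m².
Q = q·A = 46500 × 10 = 4.65×10^5 W.

Q ≈ 4.65×10^5 W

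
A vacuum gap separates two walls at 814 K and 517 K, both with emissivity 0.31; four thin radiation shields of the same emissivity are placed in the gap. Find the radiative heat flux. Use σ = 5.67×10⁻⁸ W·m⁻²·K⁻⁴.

Each of the 5 gaps contributes resistance (2/ε − 1) = 2/0.31 − 1 = 5.452; total = 27.26.
q = σ(T₁⁴ − T₂⁴) / 27.26 = 5.67×10⁻⁸ × 3.68×10^11 / 27.26 = 765 W/m².

q ≈ 765 W/m²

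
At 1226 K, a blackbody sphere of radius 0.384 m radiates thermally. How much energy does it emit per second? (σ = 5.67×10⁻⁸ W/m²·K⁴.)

A = 4πr² = 4π × (0.384)² = 1.85 m².
P = σAT⁴ = 5.67×10⁻⁸ × 1.85 × (1226)⁴ = 5.67×10⁻⁸ × 1.85 × 2.26×10^12.
P = 2.37×10^5 W.

P ≈ 2.37×10^5 W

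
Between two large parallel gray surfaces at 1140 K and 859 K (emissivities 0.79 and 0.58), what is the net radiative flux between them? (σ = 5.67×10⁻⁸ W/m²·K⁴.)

For two large parallel gray plates, q = σ(T₁⁴ − T₂⁴) / (1/ε₁ + 1/ε₂ − 1).
1/ε₁ + 1/ε₂ − 1 = 1/0.79 + 1/0.58 − 1 = 1.990.
T₁⁴ − T₂⁴ = 1.69×10^12 − 5.44×10^11 = 1.14×10^12 K⁴.
q = 5.67×10⁻⁸ × 1.14×10^12 / 1.990 = 32600 W/m².

q ≈ 32600 W/m²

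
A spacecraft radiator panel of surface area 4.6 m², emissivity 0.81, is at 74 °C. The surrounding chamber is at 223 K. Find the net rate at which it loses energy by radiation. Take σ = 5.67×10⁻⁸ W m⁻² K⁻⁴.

Q ≈ 2540 W

Convert: 74 °C = 347 K.
Q = εσA(T⁴ − T_s⁴). T⁴ − T_s⁴ = (347)⁴ − (223)⁴ = 1.45×10^10 − 2.47×10^9 = 1.20×10^10 K⁴.
Q = 0.81 × 5.67×10⁻⁸ × 4.60 × 1.20×10^10 = 2540 W.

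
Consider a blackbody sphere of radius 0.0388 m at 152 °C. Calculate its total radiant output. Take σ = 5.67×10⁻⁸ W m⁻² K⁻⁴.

P ≈ 35.0 W

A = 4πr² = 4π × (0.0388)² = 0.0189 m².
152 °C = 425 K.
P = σAT⁴ = 5.67×10⁻⁸ × 0.0189 × (425)⁴ = 5.67×10⁻⁸ × 0.0189 × 3.26×10^10.
P = 35.0 W.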